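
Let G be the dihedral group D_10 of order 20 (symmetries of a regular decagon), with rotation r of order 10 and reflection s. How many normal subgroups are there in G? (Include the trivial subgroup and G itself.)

G has 22 subgroups. Checking conjugation-invariance by order — order 1: 1/1 normal; order 2: 1/11 normal; order 4: 0/5 normal; order 5: 1/1 normal; order 10: 3/3 normal; order 20: 1/1 normal.
Total normal subgroups: 7.

7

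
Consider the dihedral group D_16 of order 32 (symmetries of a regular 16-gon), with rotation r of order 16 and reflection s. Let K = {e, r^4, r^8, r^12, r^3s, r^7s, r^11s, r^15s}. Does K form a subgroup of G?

|K| = 8 divides |G| = 32, consistent with Lagrange.
K contains the identity, every element's inverse is in K, and K is closed under ·: it is a subgroup.

Yes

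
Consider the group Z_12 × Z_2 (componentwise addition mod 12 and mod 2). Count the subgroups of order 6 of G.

|G| = 24 and 6 | 24, so subgroups of order 6 are possible by Lagrange.
The subgroups of order 6 are: {(0,0), (0,1), (4,0), (4,1), (8,0), (8,1)}; {(0,0), (2,0), (4,0), (6,0), (8,0), (10,0)}; {(0,0), (2,1), (4,0), (6,1), (8,0), (10,1)}.
So G has 3 subgroups of order 6.

3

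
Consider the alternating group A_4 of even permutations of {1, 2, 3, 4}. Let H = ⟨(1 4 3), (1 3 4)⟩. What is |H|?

3

|⟨(1 4 3)⟩| = 3 and |⟨(1 3 4)⟩| = 3, so |H| is a multiple of lcm(3, 3) = 3 and divides |G| = 12.
Closing under the operation: H = {e, (1 3 4), (1 4 3)}, so |H| = 3.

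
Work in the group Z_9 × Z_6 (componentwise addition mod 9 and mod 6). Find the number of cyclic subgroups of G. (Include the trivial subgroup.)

16

Each element a generates a cyclic subgroup ⟨a⟩; distinct elements may generate the same one (a cyclic group of order d has φ(d) generators).
Cyclic subgroups by order — order 1: 1; order 2: 1; order 3: 4; order 6: 4; order 9: 3; order 18: 3.
Total: 16.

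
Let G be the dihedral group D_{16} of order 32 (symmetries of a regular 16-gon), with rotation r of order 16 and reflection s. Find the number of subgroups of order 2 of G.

17

|G| = 32 and 2 | 32, so subgroups of order 2 are possible by Lagrange.
The subgroups of order 2 are: {e, r^10s}; {e, r^11s}; {e, r^12s}; {e, r^13s}; … (17 in all).
So G has 17 subgroups of order 2.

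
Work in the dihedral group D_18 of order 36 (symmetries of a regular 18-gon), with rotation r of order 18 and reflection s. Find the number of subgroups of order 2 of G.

19

|G| = 36 and 2 | 36, so subgroups of order 2 are possible by Lagrange.
The subgroups of order 2 are: {e, r^10s}; {e, r^11s}; {e, r^12s}; {e, r^13s}; … (19 in all).
So G has 19 subgroups of order 2.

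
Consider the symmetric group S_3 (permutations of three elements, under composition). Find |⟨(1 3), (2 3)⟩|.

6

|⟨(1 3)⟩| = 2 and |⟨(2 3)⟩| = 2, so |H| is a multiple of lcm(2, 2) = 2 and divides |G| = 6.
Closing {(1 3), (2 3)} under the group operation gives all of G, so |H| = 6.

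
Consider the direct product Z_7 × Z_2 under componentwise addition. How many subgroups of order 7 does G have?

1

|G| = 14 and 7 | 14, so subgroups of order 7 are possible by Lagrange.
The subgroups of order 7 are: {(0,0), (1,0), (2,0), (3,0), (4,0), (5,0), (6,0)}.
So G has 1 subgroup of order 7.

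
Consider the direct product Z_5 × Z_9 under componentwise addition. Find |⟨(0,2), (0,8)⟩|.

|⟨(0,2)⟩| = 9 and |⟨(0,8)⟩| = 9, so |H| is a multiple of lcm(9, 9) = 9 and divides |G| = 45.
Closing under the operation: H = {(0,0), (0,1), (0,2), (0,3), (0,4), (0,5), (0,6), (0,7), (0,8)}, so |H| = 9.

9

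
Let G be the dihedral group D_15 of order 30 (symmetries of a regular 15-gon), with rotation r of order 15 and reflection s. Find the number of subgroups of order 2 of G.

15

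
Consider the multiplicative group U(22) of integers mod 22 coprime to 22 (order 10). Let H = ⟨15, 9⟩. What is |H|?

|⟨15⟩| = 5 and |⟨9⟩| = 5, so |H| is a multiple of lcm(5, 5) = 5 and divides |G| = 10.
Closing under the operation: H = {1, 3, 5, 9, 15}, so |H| = 5.

5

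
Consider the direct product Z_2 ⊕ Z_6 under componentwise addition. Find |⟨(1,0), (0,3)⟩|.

|⟨(1,0)⟩| = 2 and |⟨(0,3)⟩| = 2, so |H| is a multiple of lcm(2, 2) = 2 and divides |G| = 12.
Closing under the operation: H = {(0,0), (0,3), (1,0), (1,3)}, so |H| = 4.

4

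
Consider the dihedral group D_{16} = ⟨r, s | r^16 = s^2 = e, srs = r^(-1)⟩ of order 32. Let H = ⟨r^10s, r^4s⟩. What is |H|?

16

|⟨r^10s⟩| = 2 and |⟨r^4s⟩| = 2, so |H| is a multiple of lcm(2, 2) = 2 and divides |G| = 32.
Closing under the operation: H = {e, r^2, r^4, r^6, r^8, r^10, r^12, r^14, s, r^2s, r^4s, r^6s, r^8s, r^10s, r^12s, r^14s}, so |H| = 16.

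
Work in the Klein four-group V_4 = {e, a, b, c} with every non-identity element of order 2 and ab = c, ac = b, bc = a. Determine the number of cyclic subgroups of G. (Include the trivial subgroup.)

Each element a generates a cyclic subgroup ⟨a⟩; distinct elements may generate the same one (a cyclic group of order d has φ(d) generators).
Cyclic subgroups by order — order 1: 1; order 2: 3.
Total: 4.

4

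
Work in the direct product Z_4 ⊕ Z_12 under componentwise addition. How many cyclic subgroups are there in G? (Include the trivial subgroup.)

20

Group the elements of G by the cyclic subgroup they generate; each cyclic subgroup of order d accounts for φ(d) elements.
Cyclic subgroups by order — order 1: 1; order 2: 3; order 3: 1; order 4: 6; order 6: 3; order 12: 6.
Total: 20.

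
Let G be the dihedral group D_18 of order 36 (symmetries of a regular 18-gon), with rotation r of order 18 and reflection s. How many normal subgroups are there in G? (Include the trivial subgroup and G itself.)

G has 45 subgroups. Checking conjugation-invariance by order — order 1: 1/1 normal; order 2: 1/19 normal; order 3: 1/1 normal; order 4: 0/9 normal; order 6: 1/7 normal; order 9: 1/1 normal; order 12: 0/3 normal; order 18: 3/3 normal; order 36: 1/1 normal.
Total normal subgroups: 9.

9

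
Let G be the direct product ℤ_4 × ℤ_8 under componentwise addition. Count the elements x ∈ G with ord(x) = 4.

An element (a,b) has order lcm(ord(a), ord(b)); count pairs with lcm equal to 4.
Enumerating gives 12 such elements.

12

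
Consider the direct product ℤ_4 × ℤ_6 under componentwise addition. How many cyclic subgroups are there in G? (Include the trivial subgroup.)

Each element a generates a cyclic subgroup ⟨a⟩; distinct elements may generate the same one (a cyclic group of order d has φ(d) generators).
Cyclic subgroups by order — order 1: 1; order 2: 3; order 3: 1; order 4: 2; order 6: 3; order 12: 2.
Total: 12.

12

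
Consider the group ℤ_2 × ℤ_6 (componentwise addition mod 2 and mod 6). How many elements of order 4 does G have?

An element (a,b) has order lcm(ord(a), ord(b)); count pairs with lcm equal to 4.
Enumerating gives 0 such elements.

0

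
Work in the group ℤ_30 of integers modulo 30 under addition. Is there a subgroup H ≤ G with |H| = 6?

Yes

6 | 30. A subgroup of order 6 is {0, 5, 10, 15, 20, 25}.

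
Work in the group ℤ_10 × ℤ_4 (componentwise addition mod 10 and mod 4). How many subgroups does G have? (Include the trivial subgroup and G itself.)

16

|G| = 40, so by Lagrange every subgroup order divides 40. Divisors: 1, 2, 4, 5, 8, 10, 20, 40.
Subgroups by order — order 1: 1; order 2: 3; order 4: 3; order 5: 1; order 8: 1; order 10: 3; order 20: 3; order 40: 1.
Total: 1 + 3 + 3 + 1 + 1 + 3 + 3 + 1 = 16.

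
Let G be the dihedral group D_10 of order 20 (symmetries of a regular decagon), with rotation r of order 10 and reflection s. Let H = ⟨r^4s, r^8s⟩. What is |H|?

10

|⟨r^4s⟩| = 2 and |⟨r^8s⟩| = 2, so |H| is a multiple of lcm(2, 2) = 2 and divides |G| = 20.
Closing under the operation: H = {e, r^2, r^4, r^6, r^8, s, r^2s, r^4s, r^6s, r^8s}, so |H| = 10.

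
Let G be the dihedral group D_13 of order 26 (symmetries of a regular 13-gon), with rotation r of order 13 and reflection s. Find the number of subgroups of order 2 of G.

|G| = 26 and 2 | 26, so subgroups of order 2 are possible by Lagrange.
The subgroups of order 2 are: {e, r^10s}; {e, r^11s}; {e, r^12s}; {e, r^2s}; … (13 in all).
So G has 13 subgroups of order 2.

13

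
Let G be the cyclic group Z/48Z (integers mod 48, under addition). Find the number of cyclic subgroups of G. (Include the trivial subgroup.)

Each element a generates a cyclic subgroup ⟨a⟩; distinct elements may generate the same one (a cyclic group of order d has φ(d) generators).
Cyclic subgroups by order — order 1: 1; order 2: 1; order 3: 1; order 4: 1; order 6: 1; order 8: 1; order 12: 1; order 16: 1; order 24: 1; order 48: 1.
Total: 10.

10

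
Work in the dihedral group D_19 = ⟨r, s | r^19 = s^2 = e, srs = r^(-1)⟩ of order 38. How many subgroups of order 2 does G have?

19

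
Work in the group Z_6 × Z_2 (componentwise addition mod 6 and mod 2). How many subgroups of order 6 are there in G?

3

|G| = 12 and 6 | 12, so subgroups of order 6 are possible by Lagrange.
The subgroups of order 6 are: {(0,0), (0,1), (2,0), (2,1), (4,0), (4,1)}; {(0,0), (1,0), (2,0), (3,0), (4,0), (5,0)}; {(0,0), (1,1), (2,0), (3,1), (4,0), (5,1)}.
So G has 3 subgroups of order 6.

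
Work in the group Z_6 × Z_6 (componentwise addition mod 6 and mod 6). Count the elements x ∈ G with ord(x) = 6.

24

An element (a,b) has order lcm(ord(a), ord(b)); count pairs with lcm equal to 6.
Enumerating gives 24 such elements.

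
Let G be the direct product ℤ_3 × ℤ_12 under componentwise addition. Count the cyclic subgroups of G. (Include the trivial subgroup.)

15

Each element a generates a cyclic subgroup ⟨a⟩; distinct elements may generate the same one (a cyclic group of order d has φ(d) generators).
Cyclic subgroups by order — order 1: 1; order 2: 1; order 3: 4; order 4: 1; order 6: 4; order 12: 4.
Total: 15.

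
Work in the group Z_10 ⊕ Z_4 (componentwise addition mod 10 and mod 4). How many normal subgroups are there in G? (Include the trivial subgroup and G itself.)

G is abelian, so every subgroup is normal.
G has 16 subgroups in total, hence 16 normal subgroups.

16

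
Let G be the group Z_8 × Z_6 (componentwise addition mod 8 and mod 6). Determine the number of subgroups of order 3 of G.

1

|G| = 48 and 3 | 48, so subgroups of order 3 are possible by Lagrange.
The subgroups of order 3 are: {(0,0), (0,2), (0,4)}.
So G has 1 subgroup of order 3.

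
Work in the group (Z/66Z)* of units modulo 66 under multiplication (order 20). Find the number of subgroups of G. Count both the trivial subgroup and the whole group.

10

|G| = 20, so by Lagrange every subgroup order divides 20. Divisors: 1, 2, 4, 5, 10, 20.
Subgroups by order — order 1: 1; order 2: 3; order 4: 1; order 5: 1; order 10: 3; order 20: 1.
Total: 1 + 3 + 1 + 1 + 3 + 1 = 10.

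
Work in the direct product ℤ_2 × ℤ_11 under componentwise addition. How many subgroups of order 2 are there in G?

1

|G| = 22 and 2 | 22, so subgroups of order 2 are possible by Lagrange.
The subgroups of order 2 are: {(0,0), (1,0)}.
So G has 1 subgroup of order 2.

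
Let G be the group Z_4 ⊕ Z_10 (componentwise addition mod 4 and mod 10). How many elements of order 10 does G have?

12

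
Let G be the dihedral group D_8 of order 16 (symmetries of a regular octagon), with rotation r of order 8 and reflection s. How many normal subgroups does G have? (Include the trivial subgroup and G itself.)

7

G has 19 subgroups. Checking conjugation-invariance by order — order 1: 1/1 normal; order 2: 1/9 normal; order 4: 1/5 normal; order 8: 3/3 normal; order 16: 1/1 normal.
Total normal subgroups: 7.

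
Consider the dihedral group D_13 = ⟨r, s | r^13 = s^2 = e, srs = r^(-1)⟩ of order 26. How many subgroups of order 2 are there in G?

|G| = 26 and 2 | 26, so subgroups of order 2 are possible by Lagrange.
The subgroups of order 2 are: {e, r^10s}; {e, r^11s}; {e, r^12s}; {e, r^2s}; … (13 in all).
So G has 13 subgroups of order 2.

13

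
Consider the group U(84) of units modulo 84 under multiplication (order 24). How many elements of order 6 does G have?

14

Enumerating element orders in G gives 14 elements of order 6.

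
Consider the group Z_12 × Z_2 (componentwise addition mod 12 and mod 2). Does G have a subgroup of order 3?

Yes

3 | 24. A subgroup of order 3 is {(0,0), (4,0), (8,0)}.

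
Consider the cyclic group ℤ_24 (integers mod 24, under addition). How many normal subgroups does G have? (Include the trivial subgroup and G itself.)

G is abelian, so every subgroup is normal.
G has 8 subgroups in total, hence 8 normal subgroups.

8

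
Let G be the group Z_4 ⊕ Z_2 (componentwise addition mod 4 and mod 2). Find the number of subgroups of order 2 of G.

3

|G| = 8 and 2 | 8, so subgroups of order 2 are possible by Lagrange.
The subgroups of order 2 are: {(0,0), (0,1)}; {(0,0), (2,0)}; {(0,0), (2,1)}.
So G has 3 subgroups of order 2.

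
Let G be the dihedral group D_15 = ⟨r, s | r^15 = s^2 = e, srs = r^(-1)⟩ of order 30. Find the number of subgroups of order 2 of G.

15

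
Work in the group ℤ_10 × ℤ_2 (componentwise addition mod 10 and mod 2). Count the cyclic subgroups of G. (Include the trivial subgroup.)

A cyclic subgroup of order d is generated by each of its φ(d) elements of order d, so the cyclic subgroups of order d number (#elements of order d)/φ(d).
Cyclic subgroups by order — order 1: 1; order 2: 3; order 5: 1; order 10: 3.
Total: 8.

8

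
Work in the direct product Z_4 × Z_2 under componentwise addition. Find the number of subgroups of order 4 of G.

3

|G| = 8 and 4 | 8, so subgroups of order 4 are possible by Lagrange.
The subgroups of order 4 are: {(0,0), (0,1), (2,0), (2,1)}; {(0,0), (1,0), (2,0), (3,0)}; {(0,0), (1,1), (2,0), (3,1)}.
So G has 3 subgroups of order 4.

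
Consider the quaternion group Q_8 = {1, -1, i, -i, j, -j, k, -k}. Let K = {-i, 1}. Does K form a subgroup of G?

No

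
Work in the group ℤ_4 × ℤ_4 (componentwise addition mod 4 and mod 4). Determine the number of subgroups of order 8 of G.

|G| = 16 and 8 | 16, so subgroups of order 8 are possible by Lagrange.
The subgroups of order 8 are: {(0,0), (0,1), (0,2), (0,3), (2,0), (2,1), (2,2), (2,3)}; {(0,0), (0,2), (1,0), (1,2), (2,0), (2,2), (3,0), (3,2)}; {(0,0), (0,2), (1,1), (1,3), (2,0), (2,2), (3,1), (3,3)}.
So G has 3 subgroups of order 8.

3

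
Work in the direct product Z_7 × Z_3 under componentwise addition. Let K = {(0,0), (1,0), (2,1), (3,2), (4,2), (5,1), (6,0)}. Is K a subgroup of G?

No

(2,1) ∈ K but its inverse (5,2) ∉ K, so K is not a subgroup.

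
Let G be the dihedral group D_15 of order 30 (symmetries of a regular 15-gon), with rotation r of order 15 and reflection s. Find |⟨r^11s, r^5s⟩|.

10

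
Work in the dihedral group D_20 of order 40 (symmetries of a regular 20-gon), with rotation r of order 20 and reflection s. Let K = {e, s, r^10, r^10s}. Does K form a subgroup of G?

|K| = 4 divides |G| = 40, consistent with Lagrange.
K contains the identity, every element's inverse is in K, and K is closed under ·: it is a subgroup.

Yes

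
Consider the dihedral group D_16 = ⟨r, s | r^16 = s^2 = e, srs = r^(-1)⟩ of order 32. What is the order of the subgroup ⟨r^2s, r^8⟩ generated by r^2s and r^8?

|⟨r^2s⟩| = 2 and |⟨r^8⟩| = 2, so |H| is a multiple of lcm(2, 2) = 2 and divides |G| = 32.
Closing under the operation: H = {e, r^8, r^2s, r^10s}, so |H| = 4.

4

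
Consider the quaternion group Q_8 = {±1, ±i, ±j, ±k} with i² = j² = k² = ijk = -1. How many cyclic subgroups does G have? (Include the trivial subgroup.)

5

Each element a generates a cyclic subgroup ⟨a⟩; distinct elements may generate the same one (a cyclic group of order d has φ(d) generators).
Cyclic subgroups by order — order 1: 1; order 2: 1; order 4: 3.
Total: 5.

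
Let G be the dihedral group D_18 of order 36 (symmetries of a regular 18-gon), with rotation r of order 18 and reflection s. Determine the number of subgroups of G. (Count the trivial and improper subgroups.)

|G| = 36, so by Lagrange every subgroup order divides 36. Divisors: 1, 2, 3, 4, 6, 9, 12, 18, 36.
Subgroups by order — order 1: 1; order 2: 19; order 3: 1; order 4: 9; order 6: 7; order 9: 1; order 12: 3; order 18: 3; order 36: 1.
Total: 1 + 19 + 1 + 9 + 7 + 1 + 3 + 3 + 1 = 45.

45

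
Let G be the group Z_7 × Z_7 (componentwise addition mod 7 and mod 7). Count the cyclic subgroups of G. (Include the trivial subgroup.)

9

Group the elements of G by the cyclic subgroup they generate; each cyclic subgroup of order d accounts for φ(d) elements.
Cyclic subgroups by order — order 1: 1; order 7: 8.
Total: 9.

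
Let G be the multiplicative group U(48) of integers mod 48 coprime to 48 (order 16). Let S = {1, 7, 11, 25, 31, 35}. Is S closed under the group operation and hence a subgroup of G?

No

|S| = 6 does not divide |G| = 16, so by Lagrange S is not a subgroup.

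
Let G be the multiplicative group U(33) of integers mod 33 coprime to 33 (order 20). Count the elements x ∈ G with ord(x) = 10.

12

Enumerating element orders in G gives 12 elements of order 10.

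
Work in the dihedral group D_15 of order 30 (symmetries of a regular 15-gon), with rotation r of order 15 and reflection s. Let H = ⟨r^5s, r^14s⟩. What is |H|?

|⟨r^5s⟩| = 2 and |⟨r^14s⟩| = 2, so |H| is a multiple of lcm(2, 2) = 2 and divides |G| = 30.
Closing under the operation: H = {e, r^3, r^6, r^9, r^12, r^2s, r^5s, r^8s, r^11s, r^14s}, so |H| = 10.

10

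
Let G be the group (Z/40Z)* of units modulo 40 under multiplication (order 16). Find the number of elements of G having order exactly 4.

The elements of order 4 are: 3, 7, 13, 17, 23, 27, 33, 37.
That's 8.

8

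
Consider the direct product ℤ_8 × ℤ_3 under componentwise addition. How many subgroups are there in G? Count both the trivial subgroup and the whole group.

|G| = 24, so by Lagrange every subgroup order divides 24. Divisors: 1, 2, 3, 4, 6, 8, 12, 24.
Subgroups by order — order 1: 1; order 2: 1; order 3: 1; order 4: 1; order 6: 1; order 8: 1; order 12: 1; order 24: 1.
Total: 1 + 1 + 1 + 1 + 1 + 1 + 1 + 1 = 8.

8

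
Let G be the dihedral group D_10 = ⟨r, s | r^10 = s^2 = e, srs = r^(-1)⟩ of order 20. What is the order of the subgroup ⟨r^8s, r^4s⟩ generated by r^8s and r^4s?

|⟨r^8s⟩| = 2 and |⟨r^4s⟩| = 2, so |H| is a multiple of lcm(2, 2) = 2 and divides |G| = 20.
Closing under the operation: H = {e, r^2, r^4, r^6, r^8, s, r^2s, r^4s, r^6s, r^8s}, so |H| = 10.

10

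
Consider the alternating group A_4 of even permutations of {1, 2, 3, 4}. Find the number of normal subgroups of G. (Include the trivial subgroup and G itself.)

3

G has 10 subgroups. Checking conjugation-invariance by order — order 1: 1/1 normal; order 2: 0/3 normal; order 3: 0/4 normal; order 4: 1/1 normal; order 12: 1/1 normal.
Total normal subgroups: 3.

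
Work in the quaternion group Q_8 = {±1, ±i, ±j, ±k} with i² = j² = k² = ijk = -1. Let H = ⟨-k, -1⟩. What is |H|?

|⟨-k⟩| = 4 and |⟨-1⟩| = 2, so |H| is a multiple of lcm(4, 2) = 4 and divides |G| = 8.
Closing under the operation: H = {1, -1, k, -k}, so |H| = 4.

4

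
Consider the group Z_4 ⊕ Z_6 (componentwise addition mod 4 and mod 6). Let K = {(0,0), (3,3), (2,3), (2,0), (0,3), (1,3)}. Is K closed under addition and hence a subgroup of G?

Closure fails: (0,3) + (3,3) = (3,0) ∉ K. So K is not a subgroup.

No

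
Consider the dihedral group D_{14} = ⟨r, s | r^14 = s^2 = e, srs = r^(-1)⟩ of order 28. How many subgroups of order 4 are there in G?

7

|G| = 28 and 4 | 28, so subgroups of order 4 are possible by Lagrange.
The subgroups of order 4 are: {e, r^7, r^3s, r^10s}; {e, r^7, r^4s, r^11s}; {e, r^7, r^5s, r^12s}; {e, r^7, r^6s, r^13s}; … (7 in all).
So G has 7 subgroups of order 4.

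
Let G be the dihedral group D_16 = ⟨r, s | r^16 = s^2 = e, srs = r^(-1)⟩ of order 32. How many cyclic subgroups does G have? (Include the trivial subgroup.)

Each element a generates a cyclic subgroup ⟨a⟩; distinct elements may generate the same one (a cyclic group of order d has φ(d) generators).
Cyclic subgroups by order — order 1: 1; order 2: 17; order 4: 1; order 8: 1; order 16: 1.
Total: 21.

21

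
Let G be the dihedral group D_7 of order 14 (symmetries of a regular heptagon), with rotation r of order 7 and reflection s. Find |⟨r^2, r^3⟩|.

7

|⟨r^2⟩| = 7 and |⟨r^3⟩| = 7, so |H| is a multiple of lcm(7, 7) = 7 and divides |G| = 14.
Closing under the operation: H = {e, r, r^2, r^3, r^4, r^5, r^6}, so |H| = 7.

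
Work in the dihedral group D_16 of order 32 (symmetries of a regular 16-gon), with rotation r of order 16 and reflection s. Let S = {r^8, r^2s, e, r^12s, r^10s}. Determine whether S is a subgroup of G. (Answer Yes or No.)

No

|S| = 5 does not divide |G| = 32, so by Lagrange S is not a subgroup.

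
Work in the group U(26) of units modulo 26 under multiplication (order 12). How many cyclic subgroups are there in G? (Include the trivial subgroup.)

A cyclic subgroup of order d is generated by each of its φ(d) elements of order d, so the cyclic subgroups of order d number (#elements of order d)/φ(d).
Cyclic subgroups by order — order 1: 1; order 2: 1; order 3: 1; order 4: 1; order 6: 1; order 12: 1.
Total: 6.

6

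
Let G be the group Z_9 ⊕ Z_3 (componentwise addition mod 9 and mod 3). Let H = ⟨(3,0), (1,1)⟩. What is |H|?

9

|⟨(3,0)⟩| = 3 and |⟨(1,1)⟩| = 9, so |H| is a multiple of lcm(3, 9) = 9 and divides |G| = 27.
Closing under the operation: H = {(0,0), (1,1), (2,2), (3,0), (4,1), (5,2), (6,0), (7,1), (8,2)}, so |H| = 9.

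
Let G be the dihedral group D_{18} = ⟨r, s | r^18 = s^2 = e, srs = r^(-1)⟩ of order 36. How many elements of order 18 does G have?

6

The elements of order 18 are: r, r^5, r^7, r^11, r^13, r^17.
That's 6.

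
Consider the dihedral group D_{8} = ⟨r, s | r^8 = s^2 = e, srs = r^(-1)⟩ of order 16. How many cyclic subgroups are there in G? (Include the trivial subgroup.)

12

Each element a generates a cyclic subgroup ⟨a⟩; distinct elements may generate the same one (a cyclic group of order d has φ(d) generators).
Cyclic subgroups by order — order 1: 1; order 2: 9; order 4: 1; order 8: 1.
Total: 12.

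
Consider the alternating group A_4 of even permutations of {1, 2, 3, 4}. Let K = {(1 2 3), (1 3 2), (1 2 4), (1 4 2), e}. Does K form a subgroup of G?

|K| = 5 does not divide |G| = 12, so by Lagrange K is not a subgroup.

No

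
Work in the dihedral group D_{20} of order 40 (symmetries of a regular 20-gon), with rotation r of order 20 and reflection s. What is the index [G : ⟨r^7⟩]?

2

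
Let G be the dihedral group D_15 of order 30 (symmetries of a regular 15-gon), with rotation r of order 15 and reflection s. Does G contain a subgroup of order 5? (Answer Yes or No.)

5 | 30. A subgroup of order 5 is {e, r^3, r^6, r^9, r^12}.

Yes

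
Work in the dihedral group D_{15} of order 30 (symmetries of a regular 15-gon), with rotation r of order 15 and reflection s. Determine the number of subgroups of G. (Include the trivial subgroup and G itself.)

|G| = 30, so by Lagrange every subgroup order divides 30. Divisors: 1, 2, 3, 5, 6, 10, 15, 30.
Subgroups by order — order 1: 1; order 2: 15; order 3: 1; order 5: 1; order 6: 5; order 10: 3; order 15: 1; order 30: 1.
Total: 1 + 15 + 1 + 1 + 5 + 3 + 1 + 1 = 28.

28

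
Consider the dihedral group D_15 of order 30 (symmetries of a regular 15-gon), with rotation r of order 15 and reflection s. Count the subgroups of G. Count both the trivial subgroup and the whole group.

28

|G| = 30, so by Lagrange every subgroup order divides 30. Divisors: 1, 2, 3, 5, 6, 10, 15, 30.
Subgroups by order — order 1: 1; order 2: 15; order 3: 1; order 5: 1; order 6: 5; order 10: 3; order 15: 1; order 30: 1.
Total: 1 + 15 + 1 + 1 + 5 + 3 + 1 + 1 = 28.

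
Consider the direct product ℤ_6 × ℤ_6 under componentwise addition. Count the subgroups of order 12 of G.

4

|G| = 36 and 12 | 36, so subgroups of order 12 are possible by Lagrange.
The subgroups of order 12 are: {(0,0), (0,1), (0,2), (0,3), (0,4), (0,5), (3,0), (3,1), (3,2), (3,3), (3,4), (3,5)}; {(0,0), (0,3), (1,0), (1,3), (2,0), (2,3), (3,0), (3,3), (4,0), (4,3), (5,0), (5,3)}; {(0,0), (0,3), (1,1), (1,4), (2,2), (2,5), (3,0), (3,3), (4,1), (4,4), (5,2), (5,5)}; {(0,0), (0,3), (1,2), (1,5), (2,1), (2,4), (3,0), (3,3), (4,2), (4,5), (5,1), (5,4)}.
So G has 4 subgroups of order 12.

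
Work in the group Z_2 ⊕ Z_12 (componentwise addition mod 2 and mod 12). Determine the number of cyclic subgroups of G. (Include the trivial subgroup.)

12

A cyclic subgroup of order d is generated by each of its φ(d) elements of order d, so the cyclic subgroups of order d number (#elements of order d)/φ(d).
Cyclic subgroups by order — order 1: 1; order 2: 3; order 3: 1; order 4: 2; order 6: 3; order 12: 2.
Total: 12.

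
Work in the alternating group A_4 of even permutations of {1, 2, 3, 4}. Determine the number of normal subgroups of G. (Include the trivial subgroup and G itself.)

G has 10 subgroups. Checking conjugation-invariance by order — order 1: 1/1 normal; order 2: 0/3 normal; order 3: 0/4 normal; order 4: 1/1 normal; order 12: 1/1 normal.
Total normal subgroups: 3.

3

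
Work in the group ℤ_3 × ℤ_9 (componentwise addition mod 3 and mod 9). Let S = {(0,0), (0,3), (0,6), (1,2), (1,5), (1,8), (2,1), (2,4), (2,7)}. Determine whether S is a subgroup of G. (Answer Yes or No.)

|S| = 9 divides |G| = 27, consistent with Lagrange.
S contains the identity, every element's inverse is in S, and S is closed under +: it is a subgroup.
In fact S = ⟨(2,4)⟩.

Yes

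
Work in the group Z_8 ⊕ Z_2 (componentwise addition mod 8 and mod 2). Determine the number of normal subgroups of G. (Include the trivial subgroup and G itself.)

11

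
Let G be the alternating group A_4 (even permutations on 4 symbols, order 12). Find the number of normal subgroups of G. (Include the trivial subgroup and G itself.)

3

G has 10 subgroups. Checking conjugation-invariance by order — order 1: 1/1 normal; order 2: 0/3 normal; order 3: 0/4 normal; order 4: 1/1 normal; order 12: 1/1 normal.
Total normal subgroups: 3.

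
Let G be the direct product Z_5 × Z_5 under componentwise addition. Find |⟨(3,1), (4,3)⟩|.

|⟨(3,1)⟩| = 5 and |⟨(4,3)⟩| = 5, so |H| is a multiple of lcm(5, 5) = 5 and divides |G| = 25.
Closing under the operation: H = {(0,0), (1,2), (2,4), (3,1), (4,3)}, so |H| = 5.

5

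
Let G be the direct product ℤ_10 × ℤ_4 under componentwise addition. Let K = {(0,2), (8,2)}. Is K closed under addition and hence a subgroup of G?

No

The identity (0,0) ∉ K, so K is not a subgroup.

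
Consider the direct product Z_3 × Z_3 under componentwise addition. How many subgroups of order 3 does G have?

4

|G| = 9 and 3 | 9, so subgroups of order 3 are possible by Lagrange.
The subgroups of order 3 are: {(0,0), (0,1), (0,2)}; {(0,0), (1,0), (2,0)}; {(0,0), (1,1), (2,2)}; {(0,0), (1,2), (2,1)}.
So G has 4 subgroups of order 3.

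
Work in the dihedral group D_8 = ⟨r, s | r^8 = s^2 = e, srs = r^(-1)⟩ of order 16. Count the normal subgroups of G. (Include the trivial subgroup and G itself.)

G has 19 subgroups. Checking conjugation-invariance by order — order 1: 1/1 normal; order 2: 1/9 normal; order 4: 1/5 normal; order 8: 3/3 normal; order 16: 1/1 normal.
Total normal subgroups: 7.

7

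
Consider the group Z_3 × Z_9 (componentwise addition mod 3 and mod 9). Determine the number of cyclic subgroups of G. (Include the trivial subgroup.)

8

Each element a generates a cyclic subgroup ⟨a⟩; distinct elements may generate the same one (a cyclic group of order d has φ(d) generators).
Cyclic subgroups by order — order 1: 1; order 3: 4; order 9: 3.
Total: 8.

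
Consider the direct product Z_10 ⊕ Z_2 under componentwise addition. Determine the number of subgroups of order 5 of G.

|G| = 20 and 5 | 20, so subgroups of order 5 are possible by Lagrange.
The subgroups of order 5 are: {(0,0), (2,0), (4,0), (6,0), (8,0)}.
So G has 1 subgroup of order 5.

1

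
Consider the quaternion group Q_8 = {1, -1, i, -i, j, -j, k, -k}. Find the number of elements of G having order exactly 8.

0

No element of G has order 8 (even though 8 | 8).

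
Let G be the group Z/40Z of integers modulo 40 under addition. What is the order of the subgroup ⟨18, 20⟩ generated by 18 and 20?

|⟨18⟩| = 20 and |⟨20⟩| = 2, so |H| is a multiple of lcm(20, 2) = 20 and divides |G| = 40.
Closing under the operation: H = {0, 2, 4, 6, 8, 10, 12, 14, 16, 18, 20, 22, 24, 26, 28, 30, 32, 34, 36, 38}, so |H| = 20.

20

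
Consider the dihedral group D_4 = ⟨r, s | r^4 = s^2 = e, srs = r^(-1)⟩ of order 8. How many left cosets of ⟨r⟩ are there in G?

2

|⟨r⟩| = 4 and |G| = 8.
By Lagrange, [G : H] = |G|/|H| = 8/4 = 2.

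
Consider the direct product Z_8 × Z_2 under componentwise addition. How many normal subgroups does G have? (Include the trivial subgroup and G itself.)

11

G is abelian, so every subgroup is normal.
G has 11 subgroups in total, hence 11 normal subgroups.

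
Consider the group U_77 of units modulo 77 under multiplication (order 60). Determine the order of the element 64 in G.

5

Compute successive powers of 64 mod 77: 64, 15, 36, 71, 1; 64^5 ≡ 1 (mod 77).
So |⟨64⟩| = 5.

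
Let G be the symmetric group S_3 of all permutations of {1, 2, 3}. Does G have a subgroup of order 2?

Yes

2 | 6. A subgroup of order 2 is {e, (1 2)}.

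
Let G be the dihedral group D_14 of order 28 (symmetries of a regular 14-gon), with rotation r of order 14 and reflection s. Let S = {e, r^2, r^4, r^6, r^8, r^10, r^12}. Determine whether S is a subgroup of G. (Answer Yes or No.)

Yes

|S| = 7 divides |G| = 28, consistent with Lagrange.
S contains the identity, every element's inverse is in S, and S is closed under ·: it is a subgroup.
In fact S = ⟨r^4⟩.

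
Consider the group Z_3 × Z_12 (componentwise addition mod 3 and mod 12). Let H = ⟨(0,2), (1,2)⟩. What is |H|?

18

|⟨(0,2)⟩| = 6 and |⟨(1,2)⟩| = 6, so |H| is a multiple of lcm(6, 6) = 6 and divides |G| = 36.
Closing under the operation: H = {(0,0), (0,2), (0,4), (0,6), (0,8), (0,10), (1,0), (1,2), (1,4), (1,6), (1,8), (1,10), (2,0), (2,2), (2,4), (2,6), (2,8), (2,10)}, so |H| = 18.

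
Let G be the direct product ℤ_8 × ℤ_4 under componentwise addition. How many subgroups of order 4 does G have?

|G| = 32 and 4 | 32, so subgroups of order 4 are possible by Lagrange.
The subgroups of order 4 are: {(0,0), (0,1), (0,2), (0,3)}; {(0,0), (0,2), (4,0), (4,2)}; {(0,0), (0,2), (4,1), (4,3)}; {(0,0), (2,0), (4,0), (6,0)}; … (7 in all).
So G has 7 subgroups of order 4.

7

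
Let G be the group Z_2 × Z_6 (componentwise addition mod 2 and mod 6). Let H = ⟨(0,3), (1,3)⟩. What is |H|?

4

|⟨(0,3)⟩| = 2 and |⟨(1,3)⟩| = 2, so |H| is a multiple of lcm(2, 2) = 2 and divides |G| = 12.
Closing under the operation: H = {(0,0), (0,3), (1,0), (1,3)}, so |H| = 4.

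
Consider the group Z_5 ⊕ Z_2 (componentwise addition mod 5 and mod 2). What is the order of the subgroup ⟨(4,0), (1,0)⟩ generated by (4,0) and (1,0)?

5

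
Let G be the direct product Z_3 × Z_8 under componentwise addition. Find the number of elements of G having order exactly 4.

2

An element (a,b) has order lcm(ord(a), ord(b)); count pairs with lcm equal to 4.
Enumerating gives 2 such elements.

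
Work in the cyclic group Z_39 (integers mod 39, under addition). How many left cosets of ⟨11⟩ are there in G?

1

|⟨11⟩| = 39 and |G| = 39.
By Lagrange, [G : H] = |G|/|H| = 39/39 = 1.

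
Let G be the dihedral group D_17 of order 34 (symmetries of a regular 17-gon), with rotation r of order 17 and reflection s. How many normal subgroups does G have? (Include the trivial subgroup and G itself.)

3

G has 20 subgroups. Checking conjugation-invariance by order — order 1: 1/1 normal; order 2: 0/17 normal; order 17: 1/1 normal; order 34: 1/1 normal.
Total normal subgroups: 3.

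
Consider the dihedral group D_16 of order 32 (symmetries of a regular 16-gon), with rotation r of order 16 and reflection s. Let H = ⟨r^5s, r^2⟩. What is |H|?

|⟨r^5s⟩| = 2 and |⟨r^2⟩| = 8, so |H| is a multiple of lcm(2, 8) = 8 and divides |G| = 32.
Closing under the operation: H = {e, r^2, r^4, r^6, r^8, r^10, r^12, r^14, rs, r^3s, r^5s, r^7s, r^9s, r^11s, r^13s, r^15s}, so |H| = 16.

16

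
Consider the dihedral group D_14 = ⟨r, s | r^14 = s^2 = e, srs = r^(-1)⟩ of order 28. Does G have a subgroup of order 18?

18 does not divide |G| = 28, so by Lagrange no subgroup of order 18 exists.

No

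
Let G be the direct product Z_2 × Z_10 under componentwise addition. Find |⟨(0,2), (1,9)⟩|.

|⟨(0,2)⟩| = 5 and |⟨(1,9)⟩| = 10, so |H| is a multiple of lcm(5, 10) = 10 and divides |G| = 20.
Closing under the operation: H = {(0,0), (0,2), (0,4), (0,6), (0,8), (1,1), (1,3), (1,5), (1,7), (1,9)}, so |H| = 10.

10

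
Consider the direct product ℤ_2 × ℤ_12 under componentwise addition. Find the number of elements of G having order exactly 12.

An element (a,b) has order lcm(ord(a), ord(b)); count pairs with lcm equal to 12.
Enumerating gives 8 such elements.

8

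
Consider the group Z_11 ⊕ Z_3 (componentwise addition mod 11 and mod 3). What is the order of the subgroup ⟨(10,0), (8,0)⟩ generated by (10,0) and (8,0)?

|⟨(10,0)⟩| = 11 and |⟨(8,0)⟩| = 11, so |H| is a multiple of lcm(11, 11) = 11 and divides |G| = 33.
Closing under the operation: H = {(0,0), (1,0), (2,0), (3,0), (4,0), (5,0), (6,0), (7,0), (8,0), (9,0), (10,0)}, so |H| = 11.

11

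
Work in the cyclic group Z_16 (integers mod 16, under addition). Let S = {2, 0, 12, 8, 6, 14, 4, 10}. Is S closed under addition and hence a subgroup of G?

|S| = 8 divides |G| = 16, consistent with Lagrange.
S contains the identity, every element's inverse is in S, and S is closed under +: it is a subgroup.
In fact S = ⟨2⟩.

Yes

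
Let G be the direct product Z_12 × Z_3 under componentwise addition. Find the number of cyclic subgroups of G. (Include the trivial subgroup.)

15

Group the elements of G by the cyclic subgroup they generate; each cyclic subgroup of order d accounts for φ(d) elements.
Cyclic subgroups by order — order 1: 1; order 2: 1; order 3: 4; order 4: 1; order 6: 4; order 12: 4.
Total: 15.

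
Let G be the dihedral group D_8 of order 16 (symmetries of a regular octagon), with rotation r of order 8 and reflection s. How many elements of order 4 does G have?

The elements of order 4 are: r^2, r^6.
That's 2.

2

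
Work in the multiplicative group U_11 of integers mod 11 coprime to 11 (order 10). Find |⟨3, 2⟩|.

|⟨3⟩| = 5 and |⟨2⟩| = 10, so |H| is a multiple of lcm(5, 10) = 10 and divides |G| = 10.
Closing {3, 2} under the group operation gives all of G, so |H| = 10.

10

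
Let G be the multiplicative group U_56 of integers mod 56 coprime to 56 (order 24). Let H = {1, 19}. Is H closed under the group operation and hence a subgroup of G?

19 ∈ H but its inverse 3 ∉ H, so H is not a subgroup.

No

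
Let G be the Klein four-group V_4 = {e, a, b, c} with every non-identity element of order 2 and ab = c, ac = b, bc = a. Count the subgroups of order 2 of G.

3

|G| = 4 and 2 | 4, so subgroups of order 2 are possible by Lagrange.
The subgroups of order 2 are: {e, a}; {e, b}; {e, c}.
So G has 3 subgroups of order 2.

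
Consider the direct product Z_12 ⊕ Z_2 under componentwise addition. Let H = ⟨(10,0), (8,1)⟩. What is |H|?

|⟨(10,0)⟩| = 6 and |⟨(8,1)⟩| = 6, so |H| is a multiple of lcm(6, 6) = 6 and divides |G| = 24.
Closing under the operation: H = {(0,0), (0,1), (2,0), (2,1), (4,0), (4,1), (6,0), (6,1), (8,0), (8,1), (10,0), (10,1)}, so |H| = 12.

12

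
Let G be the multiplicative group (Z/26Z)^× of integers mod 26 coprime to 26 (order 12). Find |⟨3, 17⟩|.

6

|⟨3⟩| = 3 and |⟨17⟩| = 6, so |H| is a multiple of lcm(3, 6) = 6 and divides |G| = 12.
Closing under the operation: H = {1, 3, 9, 17, 23, 25}, so |H| = 6.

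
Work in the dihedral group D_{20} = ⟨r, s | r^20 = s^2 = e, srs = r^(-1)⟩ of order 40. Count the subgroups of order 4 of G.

11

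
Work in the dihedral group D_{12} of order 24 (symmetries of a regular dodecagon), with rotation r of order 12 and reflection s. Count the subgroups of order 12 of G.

3

|G| = 24 and 12 | 24, so subgroups of order 12 are possible by Lagrange.
The subgroups of order 12 are: {e, r, r^2, r^3, r^4, r^5, r^6, r^7, r^8, r^9, r^10, r^11}; {e, r^2, r^4, r^6, r^8, r^10, s, r^2s, r^4s, r^6s, r^8s, r^10s}; {e, r^2, r^4, r^6, r^8, r^10, rs, r^3s, r^5s, r^7s, r^9s, r^11s}.
So G has 3 subgroups of order 12.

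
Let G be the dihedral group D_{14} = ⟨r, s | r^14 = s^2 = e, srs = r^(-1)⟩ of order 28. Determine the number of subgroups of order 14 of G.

|G| = 28 and 14 | 28, so subgroups of order 14 are possible by Lagrange.
The subgroups of order 14 are: {e, r, r^2, r^3, r^4, r^5, r^6, r^7, r^8, r^9, r^10, r^11, r^12, r^13}; {e, r^2, r^4, r^6, r^8, r^10, r^12, s, r^2s, r^4s, r^6s, r^8s, r^10s, r^12s}; {e, r^2, r^4, r^6, r^8, r^10, r^12, rs, r^3s, r^5s, r^7s, r^9s, r^11s, r^13s}.
So G has 3 subgroups of order 14.

3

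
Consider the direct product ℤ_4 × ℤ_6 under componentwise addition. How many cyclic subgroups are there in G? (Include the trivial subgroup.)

12

Each element a generates a cyclic subgroup ⟨a⟩; distinct elements may generate the same one (a cyclic group of order d has φ(d) generators).
Cyclic subgroups by order — order 1: 1; order 2: 3; order 3: 1; order 4: 2; order 6: 3; order 12: 2.
Total: 12.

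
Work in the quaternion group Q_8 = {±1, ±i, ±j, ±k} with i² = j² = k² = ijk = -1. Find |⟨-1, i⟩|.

4

|⟨-1⟩| = 2 and |⟨i⟩| = 4, so |H| is a multiple of lcm(2, 4) = 4 and divides |G| = 8.
Closing under the operation: H = {1, -1, i, -i}, so |H| = 4.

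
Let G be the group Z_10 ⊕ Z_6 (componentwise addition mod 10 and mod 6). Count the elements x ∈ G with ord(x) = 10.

An element (a,b) has order lcm(ord(a), ord(b)); count pairs with lcm equal to 10.
Enumerating gives 12 such elements.

12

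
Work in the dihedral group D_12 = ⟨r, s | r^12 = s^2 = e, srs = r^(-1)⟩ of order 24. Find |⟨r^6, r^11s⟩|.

4

|⟨r^6⟩| = 2 and |⟨r^11s⟩| = 2, so |H| is a multiple of lcm(2, 2) = 2 and divides |G| = 24.
Closing under the operation: H = {e, r^6, r^5s, r^11s}, so |H| = 4.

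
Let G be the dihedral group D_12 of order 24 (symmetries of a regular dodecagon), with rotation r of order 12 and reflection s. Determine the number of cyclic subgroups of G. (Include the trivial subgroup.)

18

Each element a generates a cyclic subgroup ⟨a⟩; distinct elements may generate the same one (a cyclic group of order d has φ(d) generators).
Cyclic subgroups by order — order 1: 1; order 2: 13; order 3: 1; order 4: 1; order 6: 1; order 12: 1.
Total: 18.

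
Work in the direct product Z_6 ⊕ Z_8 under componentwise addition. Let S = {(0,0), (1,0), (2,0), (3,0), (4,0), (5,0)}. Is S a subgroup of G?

|S| = 6 divides |G| = 48, consistent with Lagrange.
S contains the identity, every element's inverse is in S, and S is closed under +: it is a subgroup.
In fact S = ⟨(5,0)⟩.

Yes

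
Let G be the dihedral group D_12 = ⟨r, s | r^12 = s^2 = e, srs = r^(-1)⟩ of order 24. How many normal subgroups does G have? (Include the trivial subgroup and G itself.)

9

G has 34 subgroups. Checking conjugation-invariance by order — order 1: 1/1 normal; order 2: 1/13 normal; order 3: 1/1 normal; order 4: 1/7 normal; order 6: 1/5 normal; order 8: 0/3 normal; order 12: 3/3 normal; order 24: 1/1 normal.
Total normal subgroups: 9.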